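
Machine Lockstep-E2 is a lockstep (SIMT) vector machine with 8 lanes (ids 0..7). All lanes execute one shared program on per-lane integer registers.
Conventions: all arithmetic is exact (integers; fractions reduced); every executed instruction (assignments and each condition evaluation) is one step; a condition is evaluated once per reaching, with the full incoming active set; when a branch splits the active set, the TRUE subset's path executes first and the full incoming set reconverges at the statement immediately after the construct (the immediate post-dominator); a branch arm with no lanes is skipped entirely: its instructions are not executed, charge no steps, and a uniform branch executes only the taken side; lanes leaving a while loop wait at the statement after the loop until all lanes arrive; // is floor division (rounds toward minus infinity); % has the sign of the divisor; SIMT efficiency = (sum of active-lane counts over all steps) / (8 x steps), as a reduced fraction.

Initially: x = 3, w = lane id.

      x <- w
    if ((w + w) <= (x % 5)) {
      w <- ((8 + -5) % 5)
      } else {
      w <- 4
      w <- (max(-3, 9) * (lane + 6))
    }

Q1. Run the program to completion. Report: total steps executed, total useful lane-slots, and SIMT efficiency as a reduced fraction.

Answer: 5 steps, 31 useful, 31/40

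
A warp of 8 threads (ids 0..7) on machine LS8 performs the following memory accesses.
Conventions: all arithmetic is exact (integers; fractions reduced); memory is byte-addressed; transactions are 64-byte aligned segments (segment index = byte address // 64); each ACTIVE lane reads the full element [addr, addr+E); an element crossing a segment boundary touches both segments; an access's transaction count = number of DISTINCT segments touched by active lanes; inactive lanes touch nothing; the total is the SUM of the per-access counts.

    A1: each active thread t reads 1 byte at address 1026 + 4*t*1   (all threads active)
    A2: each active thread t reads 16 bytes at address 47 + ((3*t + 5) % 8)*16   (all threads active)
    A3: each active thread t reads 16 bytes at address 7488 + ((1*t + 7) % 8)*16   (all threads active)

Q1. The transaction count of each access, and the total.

A1: 1 transaction
A2: 3 transactions
A3: 2 transactions

Answer: 1,3,2; total 6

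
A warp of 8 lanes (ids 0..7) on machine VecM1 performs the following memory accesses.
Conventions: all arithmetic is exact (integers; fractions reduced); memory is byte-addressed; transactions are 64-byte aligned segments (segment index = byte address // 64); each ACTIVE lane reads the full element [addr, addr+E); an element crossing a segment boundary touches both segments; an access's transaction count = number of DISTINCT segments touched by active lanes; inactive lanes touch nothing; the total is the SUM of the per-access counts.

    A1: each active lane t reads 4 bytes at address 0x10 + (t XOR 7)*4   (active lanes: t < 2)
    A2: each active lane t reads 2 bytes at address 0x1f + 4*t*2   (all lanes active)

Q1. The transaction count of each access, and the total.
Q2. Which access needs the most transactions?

A1: 1 transaction
A2: 2 transactions

Answer: 1,2; total 3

Answer: A2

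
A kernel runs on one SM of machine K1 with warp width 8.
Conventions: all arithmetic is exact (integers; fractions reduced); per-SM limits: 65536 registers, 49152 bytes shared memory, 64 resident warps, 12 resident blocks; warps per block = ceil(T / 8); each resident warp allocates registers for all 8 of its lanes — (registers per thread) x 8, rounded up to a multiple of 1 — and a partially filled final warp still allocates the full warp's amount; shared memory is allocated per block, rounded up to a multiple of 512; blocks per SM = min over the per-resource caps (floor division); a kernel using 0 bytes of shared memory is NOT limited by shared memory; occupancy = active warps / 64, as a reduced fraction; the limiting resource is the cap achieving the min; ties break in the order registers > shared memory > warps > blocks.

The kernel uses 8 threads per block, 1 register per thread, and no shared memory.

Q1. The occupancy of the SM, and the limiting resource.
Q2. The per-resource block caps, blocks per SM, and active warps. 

Answer: occupancy 3/16, limited by blocks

registers: 8192 blocks
shared memory: no limit (kernel uses none)
warps: 64 blocks
blocks: 12 blocks

Answer: 12 blocks, 12 active warps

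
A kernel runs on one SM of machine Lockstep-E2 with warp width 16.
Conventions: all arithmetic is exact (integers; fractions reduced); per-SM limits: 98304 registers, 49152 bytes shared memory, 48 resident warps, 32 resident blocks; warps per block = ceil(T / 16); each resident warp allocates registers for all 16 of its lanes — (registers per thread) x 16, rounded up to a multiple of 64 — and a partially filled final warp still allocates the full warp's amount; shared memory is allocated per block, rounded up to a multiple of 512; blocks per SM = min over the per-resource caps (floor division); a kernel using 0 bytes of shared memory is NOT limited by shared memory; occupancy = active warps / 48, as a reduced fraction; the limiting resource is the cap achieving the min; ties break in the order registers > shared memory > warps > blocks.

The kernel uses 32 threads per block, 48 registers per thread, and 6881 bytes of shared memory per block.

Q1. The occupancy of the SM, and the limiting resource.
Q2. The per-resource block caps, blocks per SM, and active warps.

Answer: occupancy 1/4, limited by shared memory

registers: 64 blocks
shared memory: 6 blocks
warps: 24 blocks
blocks: 32 blocks

Answer: 6 blocks, 12 active warps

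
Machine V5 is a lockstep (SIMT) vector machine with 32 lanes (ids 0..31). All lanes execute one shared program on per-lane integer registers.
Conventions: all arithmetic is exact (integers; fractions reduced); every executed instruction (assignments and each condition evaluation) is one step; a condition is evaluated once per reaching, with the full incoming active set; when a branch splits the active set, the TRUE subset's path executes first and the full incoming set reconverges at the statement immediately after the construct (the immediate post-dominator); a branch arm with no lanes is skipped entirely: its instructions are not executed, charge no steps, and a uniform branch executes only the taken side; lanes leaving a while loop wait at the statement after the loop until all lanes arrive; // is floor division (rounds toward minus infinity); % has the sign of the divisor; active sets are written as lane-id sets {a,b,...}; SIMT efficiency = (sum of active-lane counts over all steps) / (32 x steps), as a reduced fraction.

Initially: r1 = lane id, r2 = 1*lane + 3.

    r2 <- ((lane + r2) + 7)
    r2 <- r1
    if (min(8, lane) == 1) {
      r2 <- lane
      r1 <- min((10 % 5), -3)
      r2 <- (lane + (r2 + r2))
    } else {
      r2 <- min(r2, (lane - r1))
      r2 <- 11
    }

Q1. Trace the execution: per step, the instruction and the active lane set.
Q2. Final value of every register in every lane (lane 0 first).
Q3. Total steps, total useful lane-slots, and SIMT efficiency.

step 0: r2 <- ((lane + r2) + 7)      {0,1,2,3,4,5,6,7,8,9,10,11,12,13,14,15,16,17,18,19,20,21,22,23,24,25,26,27,28,29,30,31}
step 1: r2 <- r1                     {0,1,2,3,4,5,6,7,8,9,10,11,12,13,14,15,16,17,18,19,20,21,22,23,24,25,26,27,28,29,30,31}
step 2: eval (min(8, lane) == 1)     {0,1,2,3,4,5,6,7,8,9,10,11,12,13,14,15,16,17,18,19,20,21,22,23,24,25,26,27,28,29,30,31}
step 3: r2 <- lane                   {1}
step 4: r1 <- min((10 % 5), -3)      {1}
step 5: r2 <- (lane + (r2 + r2))     {1}
step 6: r2 <- min(r2, (lane - r1))   {0,2,3,4,5,6,7,8,9,10,11,12,13,14,15,16,17,18,19,20,21,22,23,24,25,26,27,28,29,30,31}
step 7: r2 <- 11                     {0,2,3,4,5,6,7,8,9,10,11,12,13,14,15,16,17,18,19,20,21,22,23,24,25,26,27,28,29,30,31}

Answer: 8 steps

r1: 0,-3,2,3,4,5,6,7,8,9,10,11,12,13,14,15,16,17,18,19,20,21,22,23,24,25,26,27,28,29,30,31
r2: 11,3,11,11,11,11,11,11,11,11,11,11,11,11,11,11,11,11,11,11,11,11,11,11,11,11,11,11,11,11,11,11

steps = 8; useful = 161; efficiency = 161/256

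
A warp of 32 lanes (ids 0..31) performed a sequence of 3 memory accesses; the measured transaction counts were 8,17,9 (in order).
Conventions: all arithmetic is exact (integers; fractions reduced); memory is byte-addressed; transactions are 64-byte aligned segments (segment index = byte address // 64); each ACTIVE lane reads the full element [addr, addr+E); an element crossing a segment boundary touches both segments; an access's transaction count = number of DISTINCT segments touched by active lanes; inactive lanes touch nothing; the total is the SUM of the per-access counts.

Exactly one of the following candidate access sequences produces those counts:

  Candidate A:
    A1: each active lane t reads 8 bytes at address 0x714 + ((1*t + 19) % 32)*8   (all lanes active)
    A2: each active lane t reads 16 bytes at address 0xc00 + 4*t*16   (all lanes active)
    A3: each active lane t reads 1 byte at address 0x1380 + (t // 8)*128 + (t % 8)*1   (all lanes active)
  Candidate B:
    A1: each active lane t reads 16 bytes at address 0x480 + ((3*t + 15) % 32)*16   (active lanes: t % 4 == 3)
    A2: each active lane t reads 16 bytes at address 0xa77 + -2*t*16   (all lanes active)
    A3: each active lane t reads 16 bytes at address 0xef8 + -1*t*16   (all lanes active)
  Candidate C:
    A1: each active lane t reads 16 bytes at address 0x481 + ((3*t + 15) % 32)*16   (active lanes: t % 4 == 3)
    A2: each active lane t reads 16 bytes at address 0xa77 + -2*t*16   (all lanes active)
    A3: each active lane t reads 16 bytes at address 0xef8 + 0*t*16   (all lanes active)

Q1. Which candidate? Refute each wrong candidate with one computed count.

A: A1 gives 5 transactions, not 8
C: A3 gives 2 transactions, not 9
B: all counts match (8,17,9)

Answer: B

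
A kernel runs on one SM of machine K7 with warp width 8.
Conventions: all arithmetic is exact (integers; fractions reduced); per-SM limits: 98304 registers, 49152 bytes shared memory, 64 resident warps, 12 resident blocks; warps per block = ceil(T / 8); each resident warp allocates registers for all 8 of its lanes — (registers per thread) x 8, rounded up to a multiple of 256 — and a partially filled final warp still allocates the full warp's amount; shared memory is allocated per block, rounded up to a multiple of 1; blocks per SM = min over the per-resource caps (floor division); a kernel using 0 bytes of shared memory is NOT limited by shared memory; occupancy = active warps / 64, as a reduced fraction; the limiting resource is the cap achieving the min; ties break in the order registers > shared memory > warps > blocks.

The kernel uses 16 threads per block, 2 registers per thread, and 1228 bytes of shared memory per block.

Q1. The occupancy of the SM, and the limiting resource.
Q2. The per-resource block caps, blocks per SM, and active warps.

Answer: occupancy 3/8, limited by blocks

registers: 192 blocks
shared memory: 40 blocks
warps: 32 blocks
blocks: 12 blocks

Answer: 12 blocks, 24 active warps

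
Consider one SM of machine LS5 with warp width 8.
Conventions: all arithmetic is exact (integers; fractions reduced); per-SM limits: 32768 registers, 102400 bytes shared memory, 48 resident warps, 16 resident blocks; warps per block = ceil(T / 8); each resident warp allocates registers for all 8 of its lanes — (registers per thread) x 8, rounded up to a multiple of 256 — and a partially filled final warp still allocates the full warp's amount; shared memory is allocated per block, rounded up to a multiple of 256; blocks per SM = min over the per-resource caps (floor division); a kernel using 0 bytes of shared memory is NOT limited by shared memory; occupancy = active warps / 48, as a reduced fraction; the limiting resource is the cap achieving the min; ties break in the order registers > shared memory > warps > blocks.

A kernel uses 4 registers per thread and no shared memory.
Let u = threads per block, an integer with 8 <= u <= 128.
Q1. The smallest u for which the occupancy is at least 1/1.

Answer: u = 17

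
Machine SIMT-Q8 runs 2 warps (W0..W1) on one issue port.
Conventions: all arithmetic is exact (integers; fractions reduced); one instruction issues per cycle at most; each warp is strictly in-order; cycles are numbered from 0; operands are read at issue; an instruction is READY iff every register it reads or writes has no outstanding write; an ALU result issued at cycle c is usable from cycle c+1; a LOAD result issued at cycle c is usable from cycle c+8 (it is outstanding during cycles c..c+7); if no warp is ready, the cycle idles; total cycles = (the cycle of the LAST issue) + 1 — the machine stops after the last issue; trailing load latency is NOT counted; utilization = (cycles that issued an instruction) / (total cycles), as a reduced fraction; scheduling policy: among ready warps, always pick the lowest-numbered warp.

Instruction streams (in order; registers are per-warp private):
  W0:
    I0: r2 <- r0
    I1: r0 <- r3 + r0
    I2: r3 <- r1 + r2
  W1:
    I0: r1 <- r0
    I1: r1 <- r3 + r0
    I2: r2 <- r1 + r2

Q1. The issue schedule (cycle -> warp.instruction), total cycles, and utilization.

cycle 0: W0.I0
cycle 1: W0.I1
cycle 2: W0.I2
cycle 3: W1.I0
cycle 4: W1.I1
cycle 5: W1.I2

Answer: 6 cycles, utilization 1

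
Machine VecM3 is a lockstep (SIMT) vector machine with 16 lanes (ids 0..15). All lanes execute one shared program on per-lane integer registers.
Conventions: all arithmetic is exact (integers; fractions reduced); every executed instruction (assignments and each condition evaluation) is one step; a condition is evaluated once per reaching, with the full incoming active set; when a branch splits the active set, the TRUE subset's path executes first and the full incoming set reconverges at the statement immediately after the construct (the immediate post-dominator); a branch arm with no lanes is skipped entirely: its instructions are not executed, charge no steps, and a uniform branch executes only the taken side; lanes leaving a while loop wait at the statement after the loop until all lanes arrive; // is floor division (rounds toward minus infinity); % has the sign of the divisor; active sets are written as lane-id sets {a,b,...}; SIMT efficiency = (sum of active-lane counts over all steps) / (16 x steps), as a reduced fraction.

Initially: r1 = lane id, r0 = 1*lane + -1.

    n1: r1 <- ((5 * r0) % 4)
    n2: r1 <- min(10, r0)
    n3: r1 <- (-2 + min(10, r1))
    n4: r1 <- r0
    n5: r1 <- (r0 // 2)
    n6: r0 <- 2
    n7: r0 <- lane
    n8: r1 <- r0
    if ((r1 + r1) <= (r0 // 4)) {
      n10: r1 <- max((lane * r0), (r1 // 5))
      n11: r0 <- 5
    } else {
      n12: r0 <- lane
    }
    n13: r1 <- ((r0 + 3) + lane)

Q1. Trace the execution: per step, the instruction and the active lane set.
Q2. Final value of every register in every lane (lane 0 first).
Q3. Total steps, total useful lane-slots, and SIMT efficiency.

step 0: r1 <- ((5 * r0) % 4)         {0,1,2,3,4,5,6,7,8,9,10,11,12,13,14,15}
step 1: r1 <- min(10, r0)            {0,1,2,3,4,5,6,7,8,9,10,11,12,13,14,15}
step 2: r1 <- (-2 + min(10, r1))     {0,1,2,3,4,5,6,7,8,9,10,11,12,13,14,15}
step 3: r1 <- r0                     {0,1,2,3,4,5,6,7,8,9,10,11,12,13,14,15}
step 4: r1 <- (r0 // 2)              {0,1,2,3,4,5,6,7,8,9,10,11,12,13,14,15}
step 5: r0 <- 2                      {0,1,2,3,4,5,6,7,8,9,10,11,12,13,14,15}
step 6: r0 <- lane                   {0,1,2,3,4,5,6,7,8,9,10,11,12,13,14,15}
step 7: r1 <- r0                     {0,1,2,3,4,5,6,7,8,9,10,11,12,13,14,15}
step 8: eval ((r1 + r1) <= (r0 // 4)) {0,1,2,3,4,5,6,7,8,9,10,11,12,13,14,15}
step 9: r1 <- max((lane * r0), (r1 // 5)) {0}
step 10: r0 <- 5                      {0}
step 11: r0 <- lane                   {1,2,3,4,5,6,7,8,9,10,11,12,13,14,15}
step 12: r1 <- ((r0 + 3) + lane)      {0,1,2,3,4,5,6,7,8,9,10,11,12,13,14,15}

Answer: 13 steps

r1: 8,5,7,9,11,13,15,17,19,21,23,25,27,29,31,33
r0: 5,1,2,3,4,5,6,7,8,9,10,11,12,13,14,15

steps = 13; useful = 177; efficiency = 177/208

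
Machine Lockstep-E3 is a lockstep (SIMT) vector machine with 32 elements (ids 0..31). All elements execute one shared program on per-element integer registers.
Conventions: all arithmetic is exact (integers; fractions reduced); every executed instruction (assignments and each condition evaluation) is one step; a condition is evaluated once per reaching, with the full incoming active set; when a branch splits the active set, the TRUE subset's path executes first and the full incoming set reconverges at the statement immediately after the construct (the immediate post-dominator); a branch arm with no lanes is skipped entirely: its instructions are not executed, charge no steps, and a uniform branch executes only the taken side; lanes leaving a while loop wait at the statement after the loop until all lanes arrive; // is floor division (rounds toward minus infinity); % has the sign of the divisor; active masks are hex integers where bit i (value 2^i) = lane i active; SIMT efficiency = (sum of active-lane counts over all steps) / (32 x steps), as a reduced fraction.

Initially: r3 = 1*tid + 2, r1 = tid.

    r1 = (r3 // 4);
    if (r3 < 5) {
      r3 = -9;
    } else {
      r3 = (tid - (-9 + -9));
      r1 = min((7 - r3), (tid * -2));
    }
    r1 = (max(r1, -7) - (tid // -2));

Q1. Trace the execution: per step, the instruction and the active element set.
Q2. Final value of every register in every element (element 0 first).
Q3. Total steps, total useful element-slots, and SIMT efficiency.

step 0: r1 <- (r3 // 4)              0xffffffff
step 1: eval (r3 < 5)                0xffffffff
step 2: r3 <- -9                     0x00000007
step 3: r3 <- (tid - (-9 + -9))      0xfffffff8
step 4: r1 <- min((7 - r3), (tid * -2)) 0xfffffff8
step 5: r1 <- (max(r1, -7) - (tid // -2)) 0xffffffff

Answer: 6 steps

r3: -9,-9,-9,21,22,23,24,25,26,27,28,29,30,31,32,33,34,35,36,37,38,39,40,41,42,43,44,45,46,47,48,49
r1: 0,1,2,-5,-5,-4,-4,-3,-3,-2,-2,-1,-1,0,0,1,1,2,2,3,3,4,4,5,5,6,6,7,7,8,8,9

steps = 6; useful = 157; efficiency = 157/192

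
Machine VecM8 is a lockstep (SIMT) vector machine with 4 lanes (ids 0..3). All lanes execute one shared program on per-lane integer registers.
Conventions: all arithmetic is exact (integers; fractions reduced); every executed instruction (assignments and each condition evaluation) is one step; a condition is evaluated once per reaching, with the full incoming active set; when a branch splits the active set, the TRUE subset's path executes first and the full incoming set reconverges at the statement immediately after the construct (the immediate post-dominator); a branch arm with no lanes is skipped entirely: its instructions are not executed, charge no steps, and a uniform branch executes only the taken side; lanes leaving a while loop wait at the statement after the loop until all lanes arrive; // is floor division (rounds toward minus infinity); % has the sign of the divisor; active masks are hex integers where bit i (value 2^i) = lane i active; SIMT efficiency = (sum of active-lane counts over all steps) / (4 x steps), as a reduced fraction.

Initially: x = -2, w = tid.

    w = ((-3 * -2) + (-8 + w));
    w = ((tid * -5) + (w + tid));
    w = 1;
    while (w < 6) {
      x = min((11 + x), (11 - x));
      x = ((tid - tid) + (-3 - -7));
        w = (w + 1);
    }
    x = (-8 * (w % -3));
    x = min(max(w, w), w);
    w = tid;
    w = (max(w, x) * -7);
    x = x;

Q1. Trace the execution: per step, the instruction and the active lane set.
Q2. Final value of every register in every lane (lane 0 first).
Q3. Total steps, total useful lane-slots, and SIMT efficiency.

step 0: w <- ((-3 * -2) + (-8 + w))  0xf
step 1: w <- ((tid * -5) + (w + tid)) 0xf
step 2: w <- 1                       0xf
step 3: eval (w < 6)                 0xf
step 4: x <- min((11 + x), (11 - x)) 0xf
step 5: x <- ((tid - tid) + (-3 - -7)) 0xf
step 6: w <- (w + 1)                 0xf
step 7: eval (w < 6)                 0xf
step 8: x <- min((11 + x), (11 - x)) 0xf
step 9: x <- ((tid - tid) + (-3 - -7)) 0xf
step 10: w <- (w + 1)                 0xf
step 11: eval (w < 6)                 0xf
step 12: x <- min((11 + x), (11 - x)) 0xf
step 13: x <- ((tid - tid) + (-3 - -7)) 0xf
step 14: w <- (w + 1)                 0xf
step 15: eval (w < 6)                 0xf
step 16: x <- min((11 + x), (11 - x)) 0xf
step 17: x <- ((tid - tid) + (-3 - -7)) 0xf
step 18: w <- (w + 1)                 0xf
step 19: eval (w < 6)                 0xf
step 20: x <- min((11 + x), (11 - x)) 0xf
step 21: x <- ((tid - tid) + (-3 - -7)) 0xf
step 22: w <- (w + 1)                 0xf
step 23: eval (w < 6)                 0xf
step 24: x <- (-8 * (w % -3))         0xf
step 25: x <- min(max(w, w), w)       0xf
step 26: w <- tid                     0xf
step 27: w <- (max(w, x) * -7)        0xf
step 28: x <- x                       0xf

Answer: 29 steps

x: 6,6,6,6
w: -42,-42,-42,-42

steps = 29; useful = 116; efficiency = 116/116 = 1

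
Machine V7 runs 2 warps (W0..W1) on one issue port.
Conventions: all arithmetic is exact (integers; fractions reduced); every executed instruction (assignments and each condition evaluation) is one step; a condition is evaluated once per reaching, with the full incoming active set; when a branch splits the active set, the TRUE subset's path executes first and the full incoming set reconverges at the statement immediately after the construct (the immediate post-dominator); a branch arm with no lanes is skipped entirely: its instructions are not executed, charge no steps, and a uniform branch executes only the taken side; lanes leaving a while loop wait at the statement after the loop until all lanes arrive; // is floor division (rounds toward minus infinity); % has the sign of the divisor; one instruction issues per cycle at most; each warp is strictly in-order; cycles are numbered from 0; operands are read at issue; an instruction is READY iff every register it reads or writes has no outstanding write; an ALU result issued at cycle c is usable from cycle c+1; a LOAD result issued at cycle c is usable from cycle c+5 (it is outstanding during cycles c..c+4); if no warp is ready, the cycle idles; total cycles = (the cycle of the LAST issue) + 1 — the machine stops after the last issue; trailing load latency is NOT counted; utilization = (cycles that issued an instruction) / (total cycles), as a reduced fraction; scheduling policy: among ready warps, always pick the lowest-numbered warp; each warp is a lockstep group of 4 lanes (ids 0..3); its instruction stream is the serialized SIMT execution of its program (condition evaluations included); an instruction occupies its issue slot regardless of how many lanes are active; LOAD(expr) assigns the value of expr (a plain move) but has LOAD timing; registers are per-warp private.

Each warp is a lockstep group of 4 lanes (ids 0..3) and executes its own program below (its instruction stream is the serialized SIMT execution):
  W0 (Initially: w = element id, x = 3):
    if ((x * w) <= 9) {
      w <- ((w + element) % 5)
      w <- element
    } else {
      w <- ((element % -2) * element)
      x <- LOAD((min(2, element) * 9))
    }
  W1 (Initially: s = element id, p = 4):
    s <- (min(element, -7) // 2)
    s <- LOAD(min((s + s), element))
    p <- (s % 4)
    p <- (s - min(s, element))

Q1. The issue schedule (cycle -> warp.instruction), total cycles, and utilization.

cycle 0: W0.I0
cycle 1: W0.I1
cycle 2: W0.I2
cycle 3: W1.I0
cycle 4: W1.I1
cycle 5: idle
cycle 6: idle
cycle 7: idle
cycle 8: idle
cycle 9: W1.I2
cycle 10: W1.I3

Answer: 11 cycles, utilization 7/11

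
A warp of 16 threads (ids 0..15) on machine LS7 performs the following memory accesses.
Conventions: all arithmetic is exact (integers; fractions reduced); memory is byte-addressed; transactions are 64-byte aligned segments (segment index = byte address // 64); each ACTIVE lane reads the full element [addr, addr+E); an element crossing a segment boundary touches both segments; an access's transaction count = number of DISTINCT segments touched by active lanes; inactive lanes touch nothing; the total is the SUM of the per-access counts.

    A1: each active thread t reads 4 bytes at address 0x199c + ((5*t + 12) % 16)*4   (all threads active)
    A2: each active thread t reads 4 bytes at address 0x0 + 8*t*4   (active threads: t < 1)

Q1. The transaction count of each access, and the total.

A1: 2 transactions
A2: 1 transaction

Answer: 2,1; total 3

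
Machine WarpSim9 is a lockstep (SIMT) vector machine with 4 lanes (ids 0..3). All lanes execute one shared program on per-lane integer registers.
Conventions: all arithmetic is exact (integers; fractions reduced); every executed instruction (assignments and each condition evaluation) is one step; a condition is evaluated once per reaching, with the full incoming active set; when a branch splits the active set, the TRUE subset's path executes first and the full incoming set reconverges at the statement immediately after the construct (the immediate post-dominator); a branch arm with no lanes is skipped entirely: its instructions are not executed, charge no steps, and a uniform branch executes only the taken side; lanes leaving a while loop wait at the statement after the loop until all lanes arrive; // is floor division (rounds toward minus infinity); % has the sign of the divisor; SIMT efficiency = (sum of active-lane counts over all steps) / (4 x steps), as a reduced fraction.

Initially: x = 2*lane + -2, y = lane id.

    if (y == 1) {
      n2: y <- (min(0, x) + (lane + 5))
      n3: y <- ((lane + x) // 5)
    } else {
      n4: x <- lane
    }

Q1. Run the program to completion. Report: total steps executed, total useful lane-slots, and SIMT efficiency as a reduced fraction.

Answer: 4 steps, 9 useful, 9/16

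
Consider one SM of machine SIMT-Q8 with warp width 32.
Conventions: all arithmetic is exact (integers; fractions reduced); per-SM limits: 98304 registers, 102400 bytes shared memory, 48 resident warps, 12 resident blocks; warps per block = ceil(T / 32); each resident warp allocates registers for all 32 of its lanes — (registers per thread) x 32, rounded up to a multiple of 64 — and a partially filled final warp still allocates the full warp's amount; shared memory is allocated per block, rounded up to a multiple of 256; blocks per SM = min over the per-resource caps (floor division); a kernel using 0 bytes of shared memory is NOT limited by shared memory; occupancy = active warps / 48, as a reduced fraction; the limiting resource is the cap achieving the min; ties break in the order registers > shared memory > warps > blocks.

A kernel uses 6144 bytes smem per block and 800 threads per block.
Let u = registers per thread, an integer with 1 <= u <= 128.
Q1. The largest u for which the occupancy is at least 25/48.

Answer: u = 122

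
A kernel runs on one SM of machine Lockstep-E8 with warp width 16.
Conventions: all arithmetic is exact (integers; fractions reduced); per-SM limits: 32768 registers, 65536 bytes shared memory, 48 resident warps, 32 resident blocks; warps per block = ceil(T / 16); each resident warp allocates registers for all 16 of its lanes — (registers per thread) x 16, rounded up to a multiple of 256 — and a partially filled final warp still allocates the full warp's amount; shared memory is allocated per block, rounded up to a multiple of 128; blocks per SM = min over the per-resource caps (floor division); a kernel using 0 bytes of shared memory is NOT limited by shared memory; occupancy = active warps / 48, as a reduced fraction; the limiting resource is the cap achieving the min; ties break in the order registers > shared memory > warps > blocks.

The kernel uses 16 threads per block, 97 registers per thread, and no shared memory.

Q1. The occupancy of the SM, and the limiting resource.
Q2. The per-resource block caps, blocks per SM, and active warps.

Answer: occupancy 3/8, limited by registers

registers: 18 blocks
shared memory: no limit (kernel uses none)
warps: 48 blocks
blocks: 32 blocks

Answer: 18 blocks, 18 active warps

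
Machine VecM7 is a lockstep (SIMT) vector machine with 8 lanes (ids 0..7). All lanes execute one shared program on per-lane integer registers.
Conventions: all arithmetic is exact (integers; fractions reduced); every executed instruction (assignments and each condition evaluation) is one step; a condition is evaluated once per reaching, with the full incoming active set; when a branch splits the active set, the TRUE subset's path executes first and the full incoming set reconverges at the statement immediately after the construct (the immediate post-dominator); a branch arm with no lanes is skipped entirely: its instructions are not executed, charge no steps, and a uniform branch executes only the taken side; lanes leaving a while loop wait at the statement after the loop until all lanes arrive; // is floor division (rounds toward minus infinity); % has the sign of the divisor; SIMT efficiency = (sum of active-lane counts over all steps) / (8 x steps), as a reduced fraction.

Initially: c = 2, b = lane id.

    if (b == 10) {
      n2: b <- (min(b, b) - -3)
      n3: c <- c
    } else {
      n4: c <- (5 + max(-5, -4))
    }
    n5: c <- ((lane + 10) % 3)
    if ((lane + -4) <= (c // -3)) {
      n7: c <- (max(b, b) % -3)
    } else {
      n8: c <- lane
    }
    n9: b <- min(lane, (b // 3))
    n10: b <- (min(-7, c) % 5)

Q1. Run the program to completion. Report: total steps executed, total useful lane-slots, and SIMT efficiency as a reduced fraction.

Answer: 8 steps, 56 useful, 7/8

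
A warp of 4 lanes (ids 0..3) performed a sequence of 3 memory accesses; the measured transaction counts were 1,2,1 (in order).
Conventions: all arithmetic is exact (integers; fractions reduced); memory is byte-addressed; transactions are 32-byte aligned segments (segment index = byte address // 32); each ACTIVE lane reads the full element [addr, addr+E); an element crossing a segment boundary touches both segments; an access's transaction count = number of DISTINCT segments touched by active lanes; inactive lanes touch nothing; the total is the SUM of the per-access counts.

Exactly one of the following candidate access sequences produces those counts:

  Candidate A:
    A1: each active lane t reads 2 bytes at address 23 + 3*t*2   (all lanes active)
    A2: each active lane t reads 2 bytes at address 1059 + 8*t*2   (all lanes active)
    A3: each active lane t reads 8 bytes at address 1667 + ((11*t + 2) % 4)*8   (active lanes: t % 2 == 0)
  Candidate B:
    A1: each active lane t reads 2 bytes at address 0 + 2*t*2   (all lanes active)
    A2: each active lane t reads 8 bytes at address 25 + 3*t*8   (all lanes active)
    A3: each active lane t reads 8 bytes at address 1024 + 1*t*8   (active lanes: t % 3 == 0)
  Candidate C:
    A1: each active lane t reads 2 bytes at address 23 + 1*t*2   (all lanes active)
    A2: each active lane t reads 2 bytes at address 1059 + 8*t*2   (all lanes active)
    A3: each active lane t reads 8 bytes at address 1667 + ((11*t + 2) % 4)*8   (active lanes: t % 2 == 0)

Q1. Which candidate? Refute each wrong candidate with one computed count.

A: A1 gives 2 transactions, not 1
B: A2 gives 4 transactions, not 2
C: all counts match (1,2,1)

Answer: C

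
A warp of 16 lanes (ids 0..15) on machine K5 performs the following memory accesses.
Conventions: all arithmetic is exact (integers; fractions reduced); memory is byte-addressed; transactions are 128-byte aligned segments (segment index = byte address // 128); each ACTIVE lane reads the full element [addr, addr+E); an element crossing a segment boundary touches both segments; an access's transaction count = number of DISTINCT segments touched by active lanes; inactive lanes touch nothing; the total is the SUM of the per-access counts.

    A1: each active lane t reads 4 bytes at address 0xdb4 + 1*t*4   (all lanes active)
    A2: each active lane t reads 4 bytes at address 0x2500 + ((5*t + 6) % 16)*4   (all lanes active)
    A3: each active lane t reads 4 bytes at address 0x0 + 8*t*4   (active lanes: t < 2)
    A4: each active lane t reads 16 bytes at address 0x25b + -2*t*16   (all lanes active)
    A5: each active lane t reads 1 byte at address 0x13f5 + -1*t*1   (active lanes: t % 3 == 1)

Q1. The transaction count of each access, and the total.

A1: 1 transaction
A2: 1 transaction
A3: 1 transaction
A4: 5 transactions
A5: 1 transaction

Answer: 1,1,1,5,1; total 9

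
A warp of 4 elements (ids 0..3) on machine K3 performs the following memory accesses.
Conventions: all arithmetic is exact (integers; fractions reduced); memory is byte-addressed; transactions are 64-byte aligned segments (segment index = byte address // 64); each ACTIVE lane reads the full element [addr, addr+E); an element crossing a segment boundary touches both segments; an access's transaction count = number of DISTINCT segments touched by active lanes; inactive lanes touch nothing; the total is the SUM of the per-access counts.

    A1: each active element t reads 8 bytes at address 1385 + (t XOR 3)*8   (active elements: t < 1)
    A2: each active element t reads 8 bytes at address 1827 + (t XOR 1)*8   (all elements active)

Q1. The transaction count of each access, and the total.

A1: 1 transaction
A2: 2 transactions

Answer: 1,2; total 3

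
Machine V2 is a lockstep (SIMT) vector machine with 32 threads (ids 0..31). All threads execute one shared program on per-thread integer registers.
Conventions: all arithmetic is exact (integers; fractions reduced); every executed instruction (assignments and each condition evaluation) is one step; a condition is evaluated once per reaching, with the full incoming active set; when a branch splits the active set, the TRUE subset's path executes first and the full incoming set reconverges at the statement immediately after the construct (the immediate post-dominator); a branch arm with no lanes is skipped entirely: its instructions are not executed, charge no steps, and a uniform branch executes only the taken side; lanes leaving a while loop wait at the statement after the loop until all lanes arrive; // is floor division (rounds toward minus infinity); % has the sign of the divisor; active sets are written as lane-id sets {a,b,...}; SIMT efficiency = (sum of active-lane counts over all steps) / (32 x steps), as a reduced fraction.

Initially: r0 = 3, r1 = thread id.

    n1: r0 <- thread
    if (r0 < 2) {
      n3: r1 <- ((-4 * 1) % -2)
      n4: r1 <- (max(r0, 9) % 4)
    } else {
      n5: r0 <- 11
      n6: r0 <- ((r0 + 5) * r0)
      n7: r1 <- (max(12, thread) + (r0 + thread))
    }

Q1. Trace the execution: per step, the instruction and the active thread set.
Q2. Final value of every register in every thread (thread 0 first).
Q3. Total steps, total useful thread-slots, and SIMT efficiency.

step 0: r0 <- thread                 {0,1,2,3,4,5,6,7,8,9,10,11,12,13,14,15,16,17,18,19,20,21,22,23,24,25,26,27,28,29,30,31}
step 1: eval (r0 < 2)                {0,1,2,3,4,5,6,7,8,9,10,11,12,13,14,15,16,17,18,19,20,21,22,23,24,25,26,27,28,29,30,31}
step 2: r1 <- ((-4 * 1) % -2)        {0,1}
step 3: r1 <- (max(r0, 9) % 4)       {0,1}
step 4: r0 <- 11                     {2,3,4,5,6,7,8,9,10,11,12,13,14,15,16,17,18,19,20,21,22,23,24,25,26,27,28,29,30,31}
step 5: r0 <- ((r0 + 5) * r0)        {2,3,4,5,6,7,8,9,10,11,12,13,14,15,16,17,18,19,20,21,22,23,24,25,26,27,28,29,30,31}
step 6: r1 <- (max(12, thread) + (r0 + thread)) {2,3,4,5,6,7,8,9,10,11,12,13,14,15,16,17,18,19,20,21,22,23,24,25,26,27,28,29,30,31}

Answer: 7 steps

r0: 0,1,176,176,176,176,176,176,176,176,176,176,176,176,176,176,176,176,176,176,176,176,176,176,176,176,176,176,176,176,176,176
r1: 1,1,190,191,192,193,194,195,196,197,198,199,200,202,204,206,208,210,212,214,216,218,220,222,224,226,228,230,232,234,236,238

steps = 7; useful = 158; efficiency = 158/224 = 79/112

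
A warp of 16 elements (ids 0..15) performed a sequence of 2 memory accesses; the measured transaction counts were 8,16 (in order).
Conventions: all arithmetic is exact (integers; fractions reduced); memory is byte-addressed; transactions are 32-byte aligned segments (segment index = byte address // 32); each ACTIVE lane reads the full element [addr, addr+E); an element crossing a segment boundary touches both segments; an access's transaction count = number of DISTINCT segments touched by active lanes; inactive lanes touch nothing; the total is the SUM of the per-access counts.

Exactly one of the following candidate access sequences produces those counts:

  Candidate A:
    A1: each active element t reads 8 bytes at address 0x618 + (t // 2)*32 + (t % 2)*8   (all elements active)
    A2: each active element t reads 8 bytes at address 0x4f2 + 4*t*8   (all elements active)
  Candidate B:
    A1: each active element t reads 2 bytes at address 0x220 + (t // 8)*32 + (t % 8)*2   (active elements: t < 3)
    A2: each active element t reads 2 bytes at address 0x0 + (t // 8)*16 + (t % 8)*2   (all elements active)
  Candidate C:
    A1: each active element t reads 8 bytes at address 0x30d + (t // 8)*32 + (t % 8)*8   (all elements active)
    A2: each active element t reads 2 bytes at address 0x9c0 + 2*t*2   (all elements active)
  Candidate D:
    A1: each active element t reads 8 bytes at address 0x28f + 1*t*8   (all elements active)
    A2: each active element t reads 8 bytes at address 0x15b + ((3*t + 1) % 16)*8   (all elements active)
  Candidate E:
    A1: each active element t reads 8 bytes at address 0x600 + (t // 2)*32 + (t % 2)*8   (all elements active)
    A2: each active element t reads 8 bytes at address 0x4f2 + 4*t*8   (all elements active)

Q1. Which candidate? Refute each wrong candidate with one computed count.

A: A1 gives 9 transactions, not 8
B: A1 gives 1 transaction, not 8
C: A1 gives 4 transactions, not 8
D: A1 gives 5 transactions, not 8
E: all counts match (8,16)

Answer: E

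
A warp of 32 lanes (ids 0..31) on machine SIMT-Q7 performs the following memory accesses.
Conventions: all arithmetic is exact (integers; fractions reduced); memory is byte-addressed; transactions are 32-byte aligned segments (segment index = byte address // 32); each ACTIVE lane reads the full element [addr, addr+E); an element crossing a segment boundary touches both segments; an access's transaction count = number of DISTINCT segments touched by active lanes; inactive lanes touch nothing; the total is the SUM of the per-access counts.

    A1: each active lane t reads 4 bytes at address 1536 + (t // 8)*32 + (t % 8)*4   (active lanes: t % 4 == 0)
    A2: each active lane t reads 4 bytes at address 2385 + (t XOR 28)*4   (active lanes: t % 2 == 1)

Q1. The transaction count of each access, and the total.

A1: 4 transactions
A2: 5 transactions

Answer: 4,5; total 9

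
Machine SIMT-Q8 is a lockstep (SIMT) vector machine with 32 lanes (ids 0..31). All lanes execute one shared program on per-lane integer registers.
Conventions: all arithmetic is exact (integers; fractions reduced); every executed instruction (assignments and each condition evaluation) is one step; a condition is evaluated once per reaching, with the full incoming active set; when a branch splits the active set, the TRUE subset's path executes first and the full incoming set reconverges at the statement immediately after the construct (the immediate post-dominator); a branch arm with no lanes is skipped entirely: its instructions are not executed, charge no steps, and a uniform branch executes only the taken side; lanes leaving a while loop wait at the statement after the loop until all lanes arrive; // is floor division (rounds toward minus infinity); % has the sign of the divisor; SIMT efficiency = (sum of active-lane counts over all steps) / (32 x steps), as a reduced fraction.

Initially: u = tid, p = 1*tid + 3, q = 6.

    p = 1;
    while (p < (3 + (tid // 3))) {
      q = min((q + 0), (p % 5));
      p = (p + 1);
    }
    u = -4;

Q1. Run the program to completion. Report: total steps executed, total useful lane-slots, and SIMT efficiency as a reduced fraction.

Answer: 39 steps, 753 useful, 251/416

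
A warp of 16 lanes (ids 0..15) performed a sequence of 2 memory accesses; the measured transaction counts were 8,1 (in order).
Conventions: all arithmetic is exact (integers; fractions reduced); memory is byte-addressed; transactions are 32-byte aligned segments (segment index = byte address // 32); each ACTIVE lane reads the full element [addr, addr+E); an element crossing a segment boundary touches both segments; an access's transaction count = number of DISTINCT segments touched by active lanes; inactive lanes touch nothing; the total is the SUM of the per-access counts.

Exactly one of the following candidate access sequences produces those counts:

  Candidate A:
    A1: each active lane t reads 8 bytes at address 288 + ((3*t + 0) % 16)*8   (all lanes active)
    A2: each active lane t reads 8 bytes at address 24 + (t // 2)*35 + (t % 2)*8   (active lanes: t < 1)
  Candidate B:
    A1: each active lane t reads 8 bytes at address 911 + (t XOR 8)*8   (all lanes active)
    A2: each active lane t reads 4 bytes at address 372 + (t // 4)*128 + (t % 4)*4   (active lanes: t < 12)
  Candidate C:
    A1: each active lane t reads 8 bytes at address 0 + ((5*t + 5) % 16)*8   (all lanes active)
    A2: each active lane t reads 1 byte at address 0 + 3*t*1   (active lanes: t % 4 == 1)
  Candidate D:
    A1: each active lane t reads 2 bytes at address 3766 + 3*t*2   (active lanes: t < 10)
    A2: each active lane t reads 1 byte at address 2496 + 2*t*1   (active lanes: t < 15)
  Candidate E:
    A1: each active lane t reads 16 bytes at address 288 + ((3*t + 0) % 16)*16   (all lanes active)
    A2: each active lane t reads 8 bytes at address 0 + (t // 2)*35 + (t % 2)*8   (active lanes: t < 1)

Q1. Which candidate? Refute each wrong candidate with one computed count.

A: A1 gives 4 transactions, not 8
B: A1 gives 5 transactions, not 8
C: A1 gives 4 transactions, not 8
D: A1 gives 3 transactions, not 8
E: all counts match (8,1)

Answer: E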